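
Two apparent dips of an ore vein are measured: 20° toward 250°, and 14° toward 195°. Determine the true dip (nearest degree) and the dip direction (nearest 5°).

true dip 20°, dip direction 240°

Represent each trace as a vector plunging at its apparent dip toward its trend (east-north-up frame): v₁ = (-0.883, -0.321, -0.342), v₂ = (-0.251, -0.937, -0.242).
Cross product v₁ × v₂ gives the pole to the plane: n ∝ (-0.243, -0.128, 0.747).
Dip δ = arctan(|n_h|/n_z) = arctan(0.274/0.747) = 20.2°.
The horizontal component of n points toward azimuth atan2(n_x, n_y) = 242°, the dip direction.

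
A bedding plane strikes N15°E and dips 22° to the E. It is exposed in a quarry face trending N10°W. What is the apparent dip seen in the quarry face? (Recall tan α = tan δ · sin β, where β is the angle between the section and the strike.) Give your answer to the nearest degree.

10°

Angle between strike (N15°E) and section (N10°W): β = 25°.
tan(apparent dip) = tan 22° · sin 25° = 0.1707
apparent dip = arctan 0.1707 = 9.69°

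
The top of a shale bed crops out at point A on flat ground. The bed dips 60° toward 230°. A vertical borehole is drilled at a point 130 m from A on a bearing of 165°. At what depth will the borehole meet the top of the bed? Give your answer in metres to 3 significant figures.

The hole lies 65° from the dip direction, so the down-dip offset is 130 × cos 65° = 54.94 m.
Depth = down-dip offset × tan(dip) = 54.94 × tan 60° = 54.94 × 1.7321
Depth = 95.16 m

95.2 m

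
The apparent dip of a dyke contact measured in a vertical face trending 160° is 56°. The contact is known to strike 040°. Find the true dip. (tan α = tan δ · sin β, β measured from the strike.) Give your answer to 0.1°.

59.7°

The section is 60° from the strike.
tan δ = tan α / sin β = tan 56° / sin 60° = 1.4826 / 0.8660 = 1.7119
true dip = arctan 1.7119 = 59.71°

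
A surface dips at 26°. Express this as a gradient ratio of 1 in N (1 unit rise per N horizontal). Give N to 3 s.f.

1 : N means tan θ = 1/N, so N = 1/tan 26° = 1/0.4877

1 in 2.05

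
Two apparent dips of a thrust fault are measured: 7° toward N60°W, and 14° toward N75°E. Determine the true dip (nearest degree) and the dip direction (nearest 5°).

true dip 26°, dip direction 015°

The two traces are lines in the plane: v₁ = (sin 300°·cos 7°, cos 300°·cos 7°, −sin 7°), v₂ = (sin 75°·cos 14°, cos 75°·cos 14°, −sin 14°).
The plane normal is n = v₁ × v₂ ∝ (0.089, 0.322, 0.681).
tan δ = √(n_x²+n_y²)/n_z = 0.334/0.681, so δ = 26.2°.
Dip direction = atan2(0.089, 0.322) = 16° (azimuth of n's horizontal projection).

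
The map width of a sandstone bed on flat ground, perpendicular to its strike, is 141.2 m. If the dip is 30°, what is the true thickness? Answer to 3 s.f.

True thickness t = w · sin(dip) = 141.2 × sin 30°
t = 141.2 × 0.5000 = 70.600 m

70.6 m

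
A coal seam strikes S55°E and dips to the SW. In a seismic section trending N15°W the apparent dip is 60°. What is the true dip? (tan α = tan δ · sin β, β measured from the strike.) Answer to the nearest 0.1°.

69.6°

The section is 40° from the strike.
tan δ = tan α / sin β = tan 60° / sin 40° = 1.7321 / 0.6428 = 2.6946
true dip = arctan 2.6946 = 69.64°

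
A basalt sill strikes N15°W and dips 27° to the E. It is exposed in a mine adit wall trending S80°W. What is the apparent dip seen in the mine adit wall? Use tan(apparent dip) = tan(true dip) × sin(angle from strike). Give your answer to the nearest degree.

Angle between strike (N15°W) and section (S80°W): β = 85°.
tan α = tan 27° × sin 85° = 0.5095 × 0.9962 = 0.5076
apparent dip = arctan 0.5076 = 26.91°

27°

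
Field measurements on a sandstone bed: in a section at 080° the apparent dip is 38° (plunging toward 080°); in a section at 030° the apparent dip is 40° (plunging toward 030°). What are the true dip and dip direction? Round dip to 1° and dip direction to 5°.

true dip 42°, dip direction 050°

The two traces are lines in the plane: v₁ = (sin 80°·cos 38°, cos 80°·cos 38°, −sin 38°), v₂ = (sin 30°·cos 40°, cos 30°·cos 40°, −sin 40°).
n = v₁ × v₂ = (0.320, 0.263, 0.462) (taken with n_z > 0).
Dip δ = arctan(|n_h|/n_z) = arctan(0.415/0.462) = 41.9°.
Dip direction = atan2(0.320, 0.263) = 51° (azimuth of n's horizontal projection).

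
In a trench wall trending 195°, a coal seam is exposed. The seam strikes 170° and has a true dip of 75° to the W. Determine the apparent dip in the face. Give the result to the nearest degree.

58°

The strike is 170° and the section trends 195°; the acute angle between them is β = 25°.
tan α = tan 75° × sin 25° = 3.7321 × 0.4226 = 1.5772
α = arctan(1.5772) = 57.62°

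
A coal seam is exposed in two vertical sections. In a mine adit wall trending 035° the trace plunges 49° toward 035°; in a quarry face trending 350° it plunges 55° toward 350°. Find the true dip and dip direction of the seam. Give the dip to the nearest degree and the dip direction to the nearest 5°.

true dip 55°, dip direction 000°

Represent each trace as a vector plunging at its apparent dip toward its trend (east-north-up frame): v₁ = (0.376, 0.537, -0.755), v₂ = (-0.100, 0.565, -0.819).
n = v₁ × v₂ = (-0.014, 0.383, 0.266) (taken with n_z > 0).
True dip = arccos(n_z / |n|) = arccos(0.5699) = 55.3°.
The horizontal component of n points toward azimuth atan2(n_x, n_y) = 358°, the dip direction.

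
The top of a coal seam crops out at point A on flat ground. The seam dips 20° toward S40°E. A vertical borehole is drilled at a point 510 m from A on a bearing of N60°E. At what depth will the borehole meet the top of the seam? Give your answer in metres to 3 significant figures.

32.2 m

The hole lies 80° from the dip direction, so the down-dip offset is 510 × cos 80° = 88.56 m.
Depth = down-dip offset × tan(dip) = 88.56 × tan 20° = 88.56 × 0.3640
Depth = 32.23 m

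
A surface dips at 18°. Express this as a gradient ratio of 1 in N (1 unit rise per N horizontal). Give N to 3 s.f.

1 : N means tan θ = 1/N, so N = 1/tan 18° = 1/0.3249

1 in 3.08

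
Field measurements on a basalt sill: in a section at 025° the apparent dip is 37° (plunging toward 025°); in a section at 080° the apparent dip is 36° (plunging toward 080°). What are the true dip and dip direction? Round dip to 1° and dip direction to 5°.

true dip 40°, dip direction 050°

Each apparent-dip line lies in the plane. As unit vectors (x east, y north, z up), v₁ plunges 37°→025° and v₂ plunges 36°→080°.
The plane normal is n = v₁ × v₂ ∝ (0.341, 0.281, 0.529).
Dip δ = arctan(|n_h|/n_z) = arctan(0.442/0.529) = 39.9°.
The horizontal component of n points toward azimuth atan2(n_x, n_y) = 50°, the dip direction.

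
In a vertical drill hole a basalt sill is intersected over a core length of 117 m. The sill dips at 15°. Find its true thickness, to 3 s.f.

113 m

True thickness t = h · cos(dip) = 117 × cos 15°
t = 117 × 0.9659 = 113.013 m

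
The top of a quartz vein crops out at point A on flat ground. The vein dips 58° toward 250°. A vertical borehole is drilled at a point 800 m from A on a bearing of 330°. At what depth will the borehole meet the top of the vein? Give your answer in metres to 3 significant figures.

The hole lies 80° from the dip direction, so the down-dip offset is 800 × cos 80° = 138.92 m.
Depth = down-dip offset × tan(dip) = 138.92 × tan 58° = 138.92 × 1.6003
Depth = 222.32 m

222 m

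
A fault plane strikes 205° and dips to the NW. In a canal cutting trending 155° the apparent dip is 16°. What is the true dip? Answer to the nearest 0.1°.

20.5°

β = acute angle between strike 205° and section 155° = 50°.
tan δ = tan α / sin β = tan 16° / sin 50° = 0.2867 / 0.7660 = 0.3743
δ = arctan(0.3743) = 20.52°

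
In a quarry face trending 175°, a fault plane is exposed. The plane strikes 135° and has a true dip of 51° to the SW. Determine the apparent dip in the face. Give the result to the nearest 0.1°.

38.4°

The section lies 40° from the strike.
tan(apparent dip) = tan 51° · sin 40° = 0.7938
apparent dip = arctan 0.7938 = 38.44°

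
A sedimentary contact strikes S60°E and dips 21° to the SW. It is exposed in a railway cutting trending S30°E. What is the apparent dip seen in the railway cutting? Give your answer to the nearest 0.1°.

10.9°

The section lies 30° from the strike.
tan(apparent dip) = tan 21° · sin 30° = 0.1919
apparent dip = arctan 0.1919 = 10.86°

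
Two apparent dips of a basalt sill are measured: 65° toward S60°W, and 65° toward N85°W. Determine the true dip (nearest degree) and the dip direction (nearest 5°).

Each apparent-dip line lies in the plane. As unit vectors (x east, y north, z up), v₁ plunges 65°→S60°W and v₂ plunges 65°→N85°W.
The plane normal is n = v₁ × v₂ ∝ (-0.225, -0.050, 0.102).
Dip δ = arctan(|n_h|/n_z) = arctan(0.230/0.102) = 66.0°.
The horizontal component of n points toward azimuth atan2(n_x, n_y) = 257°, the dip direction.

true dip 66°, dip direction 255°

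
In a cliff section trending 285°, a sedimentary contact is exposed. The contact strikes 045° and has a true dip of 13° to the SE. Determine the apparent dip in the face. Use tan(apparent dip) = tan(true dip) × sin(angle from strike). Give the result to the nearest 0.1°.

The strike is 045° and the section trends 285°; the acute angle between them is β = 60°.
tan α = tan 13° × sin 60° = 0.2309 × 0.8660 = 0.1999
apparent dip = arctan 0.1999 = 11.31°

11.3°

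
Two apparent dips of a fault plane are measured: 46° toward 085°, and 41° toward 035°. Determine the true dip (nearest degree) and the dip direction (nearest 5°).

true dip 47°, dip direction 070°

Each apparent-dip line lies in the plane. As unit vectors (x east, y north, z up), v₁ plunges 46°→085° and v₂ plunges 41°→035°.
n = v₁ × v₂ = (0.405, 0.143, 0.402) (taken with n_z > 0).
True dip = arccos(n_z / |n|) = arccos(0.6831) = 46.9°.
The horizontal component of n points toward azimuth atan2(n_x, n_y) = 71°, the dip direction.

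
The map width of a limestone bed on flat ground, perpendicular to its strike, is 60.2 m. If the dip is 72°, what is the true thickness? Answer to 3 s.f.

57.3 m

True thickness t = w · sin(dip) = 60.2 × sin 72°
t = 60.2 × 0.9511 = 57.254 m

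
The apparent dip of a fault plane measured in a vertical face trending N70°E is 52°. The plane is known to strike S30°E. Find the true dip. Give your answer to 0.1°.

52.4°

The section is 80° from the strike.
tan δ = tan α / sin β = tan 52° / sin 80° = 1.2799 / 0.9848 = 1.2997
δ = arctan(1.2997) = 52.42°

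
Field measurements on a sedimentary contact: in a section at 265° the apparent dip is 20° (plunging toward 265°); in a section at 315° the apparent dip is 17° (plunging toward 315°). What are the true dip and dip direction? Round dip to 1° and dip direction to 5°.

The two traces are lines in the plane: v₁ = (sin 265°·cos 20°, cos 265°·cos 20°, −sin 20°), v₂ = (sin 315°·cos 17°, cos 315°·cos 17°, −sin 17°).
n = v₁ × v₂ = (-0.255, 0.042, 0.688) (taken with n_z > 0).
Dip δ = arctan(|n_h|/n_z) = arctan(0.259/0.688) = 20.6°.
Dip direction = azimuth of (n_x, n_y) = atan2(-0.255, 0.042) = 279°.

true dip 21°, dip direction 280°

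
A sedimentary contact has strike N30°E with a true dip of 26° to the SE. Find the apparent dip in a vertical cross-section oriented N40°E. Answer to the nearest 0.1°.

Angle between strike (N30°E) and section (N40°E): β = 10°.
tan(apparent dip) = tan 26° · sin 10° = 0.0847
α = arctan(0.0847) = 4.84°

4.8°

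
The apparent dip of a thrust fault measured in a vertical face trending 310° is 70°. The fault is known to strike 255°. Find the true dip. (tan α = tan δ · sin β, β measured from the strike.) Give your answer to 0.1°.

73.4°

The section is 55° from the strike.
tan δ = tan α / sin β = tan 70° / sin 55° = 2.7475 / 0.8192 = 3.3541
true dip = arctan 3.3541 = 73.40°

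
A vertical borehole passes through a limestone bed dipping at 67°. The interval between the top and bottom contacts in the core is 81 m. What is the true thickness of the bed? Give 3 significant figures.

True thickness t = h · cos(dip) = 81 × cos 67°
t = 81 × 0.3907 = 31.649 m

31.6 m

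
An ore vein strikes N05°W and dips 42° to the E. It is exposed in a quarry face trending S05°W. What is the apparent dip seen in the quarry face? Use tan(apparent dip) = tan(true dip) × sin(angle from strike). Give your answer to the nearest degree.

The strike is N05°W and the section trends S05°W; the acute angle between them is β = 10°.
tan(apparent dip) = tan 42° · sin 10° = 0.1564
α = arctan(0.1564) = 8.89°

9°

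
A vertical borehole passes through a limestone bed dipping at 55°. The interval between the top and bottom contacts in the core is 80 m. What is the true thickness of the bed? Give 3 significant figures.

45.9 m

True thickness t = h · cos(dip) = 80 × cos 55°
t = 80 × 0.5736 = 45.886 m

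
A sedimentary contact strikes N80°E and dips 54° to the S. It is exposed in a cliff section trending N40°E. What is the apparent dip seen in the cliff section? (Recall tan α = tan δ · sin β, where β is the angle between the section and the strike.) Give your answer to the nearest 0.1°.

41.5°

Angle between strike (N80°E) and section (N40°E): β = 40°.
tan α = tan 54° × sin 40° = 1.3764 × 0.6428 = 0.8847
apparent dip = arctan 0.8847 = 41.50°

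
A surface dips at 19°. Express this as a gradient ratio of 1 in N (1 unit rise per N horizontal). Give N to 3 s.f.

1 : N means tan θ = 1/N, so N = 1/tan 19° = 1/0.3443

1 in 2.90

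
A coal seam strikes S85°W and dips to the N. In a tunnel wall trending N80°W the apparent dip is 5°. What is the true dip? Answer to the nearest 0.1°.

The section is 15° from the strike.
tan(true dip) = tan 5° / sin 15° = 0.3380
δ = arctan(0.3380) = 18.68°

18.7°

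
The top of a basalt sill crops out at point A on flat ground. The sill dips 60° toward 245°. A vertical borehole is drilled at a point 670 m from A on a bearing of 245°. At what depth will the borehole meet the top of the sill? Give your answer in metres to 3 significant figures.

The hole is directly down-dip from the outcrop, so the down-dip offset is 670 m.
Depth = down-dip offset × tan(dip) = 670.00 × tan 60° = 670.00 × 1.7321
Depth = 1160.47 m

1160 m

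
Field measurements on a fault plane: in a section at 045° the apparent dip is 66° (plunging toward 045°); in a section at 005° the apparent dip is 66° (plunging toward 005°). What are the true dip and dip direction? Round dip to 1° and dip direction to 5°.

Each apparent-dip line lies in the plane. As unit vectors (x east, y north, z up), v₁ plunges 66°→045° and v₂ plunges 66°→005°.
n = v₁ × v₂ = (0.107, 0.230, 0.106) (taken with n_z > 0).
Dip δ = arctan(|n_h|/n_z) = arctan(0.254/0.106) = 67.3°.
Dip direction = azimuth of (n_x, n_y) = atan2(0.107, 0.230) = 25°.

true dip 67°, dip direction 025°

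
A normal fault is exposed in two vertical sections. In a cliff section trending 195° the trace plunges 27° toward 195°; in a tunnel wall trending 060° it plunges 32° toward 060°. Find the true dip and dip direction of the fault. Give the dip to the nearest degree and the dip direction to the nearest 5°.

true dip 56°, dip direction 125°

Each apparent-dip line lies in the plane. As unit vectors (x east, y north, z up), v₁ plunges 27°→195° and v₂ plunges 32°→060°.
Cross product v₁ × v₂ gives the pole to the plane: n ∝ (0.649, -0.456, 0.534).
tan δ = √(n_x²+n_y²)/n_z = 0.793/0.534, so δ = 56.0°.
Dip direction = azimuth of (n_x, n_y) = atan2(0.649, -0.456) = 125°.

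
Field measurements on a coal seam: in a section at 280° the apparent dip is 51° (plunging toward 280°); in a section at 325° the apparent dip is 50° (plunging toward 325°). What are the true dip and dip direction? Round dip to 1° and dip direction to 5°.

true dip 53°, dip direction 300°

Represent each trace as a vector plunging at its apparent dip toward its trend (east-north-up frame): v₁ = (-0.620, 0.109, -0.777), v₂ = (-0.369, 0.527, -0.766).
The plane normal is n = v₁ × v₂ ∝ (-0.325, 0.188, 0.286).
tan δ = √(n_x²+n_y²)/n_z = 0.376/0.286, so δ = 52.7°.
Dip direction = azimuth of (n_x, n_y) = atan2(-0.325, 0.188) = 300°.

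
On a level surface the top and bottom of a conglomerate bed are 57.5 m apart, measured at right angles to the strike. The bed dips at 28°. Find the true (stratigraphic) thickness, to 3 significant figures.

27.0 m

True thickness t = w · sin(dip) = 57.5 × sin 28°
t = 57.5 × 0.4695 = 26.995 m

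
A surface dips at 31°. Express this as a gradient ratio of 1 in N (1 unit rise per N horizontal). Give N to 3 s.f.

1 in 1.66

1 : N means tan θ = 1/N, so N = 1/tan 31° = 1/0.6009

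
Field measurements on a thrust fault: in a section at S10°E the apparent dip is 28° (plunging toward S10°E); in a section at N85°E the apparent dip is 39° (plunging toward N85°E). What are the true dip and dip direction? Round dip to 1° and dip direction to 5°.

The two traces are lines in the plane: v₁ = (sin 170°·cos 28°, cos 170°·cos 28°, −sin 28°), v₂ = (sin 85°·cos 39°, cos 85°·cos 39°, −sin 39°).
The plane normal is n = v₁ × v₂ ∝ (0.579, -0.267, 0.684).
True dip = arccos(n_z / |n|) = arccos(0.7313) = 43.0°.
Dip direction = atan2(0.579, -0.267) = 115° (azimuth of n's horizontal projection).

true dip 43°, dip direction 115°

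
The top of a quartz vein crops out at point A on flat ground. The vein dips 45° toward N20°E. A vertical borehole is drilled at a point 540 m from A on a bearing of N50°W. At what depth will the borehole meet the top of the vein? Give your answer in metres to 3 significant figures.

185 m

The hole lies 70° from the dip direction, so the down-dip offset is 540 × cos 70° = 184.69 m.
Depth = down-dip offset × tan(dip) = 184.69 × tan 45° = 184.69 × 1.0000
Depth = 184.69 m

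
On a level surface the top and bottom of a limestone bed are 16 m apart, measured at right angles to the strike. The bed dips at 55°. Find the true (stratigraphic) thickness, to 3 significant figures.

13.1 m

True thickness t = w · sin(dip) = 16 × sin 55°
t = 16 × 0.8192 = 13.106 m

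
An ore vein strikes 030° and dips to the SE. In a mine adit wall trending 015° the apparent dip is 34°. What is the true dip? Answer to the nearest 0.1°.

The section is 15° from the strike.
tan δ = tan α / sin β = tan 34° / sin 15° = 0.6745 / 0.2588 = 2.6061
δ = arctan(2.6061) = 69.01°

69.0°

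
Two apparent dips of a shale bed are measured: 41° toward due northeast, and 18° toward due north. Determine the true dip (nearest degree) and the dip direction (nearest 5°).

true dip 44°, dip direction 070°

Each apparent-dip line lies in the plane. As unit vectors (x east, y north, z up), v₁ plunges 41°→due northeast and v₂ plunges 18°→due north.
n = v₁ × v₂ = (0.459, 0.165, 0.508) (taken with n_z > 0).
Dip δ = arctan(|n_h|/n_z) = arctan(0.488/0.508) = 43.9°.
The horizontal component of n points toward azimuth atan2(n_x, n_y) = 70°, the dip direction.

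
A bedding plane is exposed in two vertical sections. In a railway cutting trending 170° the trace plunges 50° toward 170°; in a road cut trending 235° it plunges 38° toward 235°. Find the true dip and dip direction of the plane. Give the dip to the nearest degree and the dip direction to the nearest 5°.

true dip 51°, dip direction 185°

The two traces are lines in the plane: v₁ = (sin 170°·cos 50°, cos 170°·cos 50°, −sin 50°), v₂ = (sin 235°·cos 38°, cos 235°·cos 38°, −sin 38°).
Cross product v₁ × v₂ gives the pole to the plane: n ∝ (-0.043, -0.563, 0.459).
True dip = arccos(n_z / |n|) = arccos(0.6307) = 50.9°.
Dip direction = atan2(-0.043, -0.563) = 184° (azimuth of n's horizontal projection).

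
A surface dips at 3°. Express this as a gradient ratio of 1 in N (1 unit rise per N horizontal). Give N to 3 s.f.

1 : N means tan θ = 1/N, so N = 1/tan 3° = 1/0.0524

1 in 19.1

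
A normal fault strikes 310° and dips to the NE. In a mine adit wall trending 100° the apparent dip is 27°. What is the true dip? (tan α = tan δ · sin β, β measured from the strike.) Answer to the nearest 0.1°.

45.5°

The section is 30° from the strike.
tan δ = tan α / sin β = tan 27° / sin 30° = 0.5095 / 0.5000 = 1.0191
true dip = arctan 1.0191 = 45.54°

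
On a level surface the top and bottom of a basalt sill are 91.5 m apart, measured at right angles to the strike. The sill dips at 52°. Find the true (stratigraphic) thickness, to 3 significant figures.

72.1 m

True thickness t = w · sin(dip) = 91.5 × sin 52°
t = 91.5 × 0.7880 = 72.103 m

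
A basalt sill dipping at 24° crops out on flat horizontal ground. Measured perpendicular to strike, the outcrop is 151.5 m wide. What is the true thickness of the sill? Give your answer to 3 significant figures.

61.6 m

True thickness t = w · sin(dip) = 151.5 × sin 24°
t = 151.5 × 0.4067 = 61.621 m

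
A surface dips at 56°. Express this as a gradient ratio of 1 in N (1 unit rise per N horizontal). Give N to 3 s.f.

1 in 0.675

1 : N means tan θ = 1/N, so N = 1/tan 56° = 1/1.4826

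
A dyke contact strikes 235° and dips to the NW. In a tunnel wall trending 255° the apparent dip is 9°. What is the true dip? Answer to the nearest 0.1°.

The section is 20° from the strike.
tan(true dip) = tan 9° / sin 20° = 0.4631
true dip = arctan 0.4631 = 24.85°

24.8°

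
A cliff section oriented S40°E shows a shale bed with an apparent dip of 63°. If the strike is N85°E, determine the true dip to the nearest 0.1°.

67.3°

β = acute angle between strike N85°E and section S40°E = 55°.
tan(true dip) = tan 63° / sin 55° = 2.3959
true dip = arctan 2.3959 = 67.35°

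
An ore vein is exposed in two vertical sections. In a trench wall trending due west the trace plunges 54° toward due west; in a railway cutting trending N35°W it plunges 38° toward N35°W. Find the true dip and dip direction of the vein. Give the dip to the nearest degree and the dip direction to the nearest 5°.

true dip 54°, dip direction 270°

Each apparent-dip line lies in the plane. As unit vectors (x east, y north, z up), v₁ plunges 54°→due west and v₂ plunges 38°→N35°W.
n = v₁ × v₂ = (-0.522, -0.004, 0.379) (taken with n_z > 0).
True dip = arccos(n_z / |n|) = arccos(0.5878) = 54.0°.
The horizontal component of n points toward azimuth atan2(n_x, n_y) = 270°, the dip direction.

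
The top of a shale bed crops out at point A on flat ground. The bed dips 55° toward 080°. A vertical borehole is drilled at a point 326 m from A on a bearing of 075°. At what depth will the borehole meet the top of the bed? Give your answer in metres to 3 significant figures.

The hole lies 5° from the dip direction, so the down-dip offset is 326 × cos 5° = 324.76 m.
Depth = down-dip offset × tan(dip) = 324.76 × tan 55° = 324.76 × 1.4281
Depth = 463.80 m

464 m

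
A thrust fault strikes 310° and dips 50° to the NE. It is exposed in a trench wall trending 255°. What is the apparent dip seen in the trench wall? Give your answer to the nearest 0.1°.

44.3°

The section lies 55° from the strike.
tan(apparent dip) = tan 50° · sin 55° = 0.9762
α = arctan(0.9762) = 44.31°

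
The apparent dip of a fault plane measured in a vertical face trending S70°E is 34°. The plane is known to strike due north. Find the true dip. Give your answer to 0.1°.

The section is 70° from the strike.
tan(true dip) = tan 34° / sin 70° = 0.7178
true dip = arctan 0.7178 = 35.67°

35.7°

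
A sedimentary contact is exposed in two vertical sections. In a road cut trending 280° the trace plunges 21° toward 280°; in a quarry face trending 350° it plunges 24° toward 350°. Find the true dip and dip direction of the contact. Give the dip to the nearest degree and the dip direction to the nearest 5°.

Each apparent-dip line lies in the plane. As unit vectors (x east, y north, z up), v₁ plunges 21°→280° and v₂ plunges 24°→350°.
Cross product v₁ × v₂ gives the pole to the plane: n ∝ (-0.256, 0.317, 0.801).
True dip = arccos(n_z / |n|) = arccos(0.8912) = 27.0°.
Dip direction = azimuth of (n_x, n_y) = atan2(-0.256, 0.317) = 321°.

true dip 27°, dip direction 320°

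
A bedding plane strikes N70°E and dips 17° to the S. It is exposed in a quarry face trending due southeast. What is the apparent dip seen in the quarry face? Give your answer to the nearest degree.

15°

The strike is N70°E and the section trends due southeast; the acute angle between them is β = 65°.
tan(apparent dip) = tan 17° · sin 65° = 0.2771
α = arctan(0.2771) = 15.49°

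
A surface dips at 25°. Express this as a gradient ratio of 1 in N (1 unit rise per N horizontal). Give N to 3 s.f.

1 : N means tan θ = 1/N, so N = 1/tan 25° = 1/0.4663

1 in 2.14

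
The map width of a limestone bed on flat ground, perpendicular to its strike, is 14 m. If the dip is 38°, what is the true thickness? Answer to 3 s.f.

8.62 m

True thickness t = w · sin(dip) = 14 × sin 38°
t = 14 × 0.6157 = 8.619 m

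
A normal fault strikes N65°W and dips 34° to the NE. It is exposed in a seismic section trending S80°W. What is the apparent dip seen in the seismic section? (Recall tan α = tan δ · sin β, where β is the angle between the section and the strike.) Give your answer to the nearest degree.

The strike is N65°W and the section trends S80°W; the acute angle between them is β = 35°.
tan(apparent dip) = tan 34° · sin 35° = 0.3869
apparent dip = arctan 0.3869 = 21.15°

21°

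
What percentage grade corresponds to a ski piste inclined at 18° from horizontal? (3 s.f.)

grade % = 100 × tan 18° = 100 × 0.3249

32.5%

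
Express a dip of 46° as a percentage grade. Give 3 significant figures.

grade % = 100 × tan 46° = 100 × 1.0355

104%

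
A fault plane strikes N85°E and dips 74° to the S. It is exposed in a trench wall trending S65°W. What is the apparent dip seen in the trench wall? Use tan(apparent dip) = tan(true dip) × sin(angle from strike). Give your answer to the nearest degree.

Angle between strike (N85°E) and section (S65°W): β = 20°.
tan α = tan 74° × sin 20° = 3.4874 × 0.3420 = 1.1928
apparent dip = arctan 1.1928 = 50.02°

50°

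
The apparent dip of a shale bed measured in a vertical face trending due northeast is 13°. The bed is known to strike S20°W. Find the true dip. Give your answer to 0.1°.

β = acute angle between strike S20°W and section due northeast = 25°.
tan(true dip) = tan 13° / sin 25° = 0.5463
true dip = arctan 0.5463 = 28.65°

28.6°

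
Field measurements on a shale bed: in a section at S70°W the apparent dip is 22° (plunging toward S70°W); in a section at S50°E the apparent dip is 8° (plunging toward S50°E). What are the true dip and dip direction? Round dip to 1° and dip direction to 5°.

The two traces are lines in the plane: v₁ = (sin 250°·cos 22°, cos 250°·cos 22°, −sin 22°), v₂ = (sin 130°·cos 8°, cos 130°·cos 8°, −sin 8°).
Cross product v₁ × v₂ gives the pole to the plane: n ∝ (-0.194, -0.405, 0.795).
True dip = arccos(n_z / |n|) = arccos(0.8705) = 29.5°.
Dip direction = atan2(-0.194, -0.405) = 206° (azimuth of n's horizontal projection).

true dip 29°, dip direction 205°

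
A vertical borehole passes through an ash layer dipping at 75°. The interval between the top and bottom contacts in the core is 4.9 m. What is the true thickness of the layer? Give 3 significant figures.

1.27 m

True thickness t = h · cos(dip) = 4.9 × cos 75°
t = 4.9 × 0.2588 = 1.268 m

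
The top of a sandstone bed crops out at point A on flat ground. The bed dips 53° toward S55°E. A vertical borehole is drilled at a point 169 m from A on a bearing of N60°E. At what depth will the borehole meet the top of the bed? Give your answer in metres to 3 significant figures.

The hole lies 65° from the dip direction, so the down-dip offset is 169 × cos 65° = 71.42 m.
Depth = down-dip offset × tan(dip) = 71.42 × tan 53° = 71.42 × 1.3270
Depth = 94.78 m

94.8 m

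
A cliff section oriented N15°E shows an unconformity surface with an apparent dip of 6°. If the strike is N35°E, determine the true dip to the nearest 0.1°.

17.1°

The section is 20° from the strike.
tan δ = tan α / sin β = tan 6° / sin 20° = 0.1051 / 0.3420 = 0.3073
true dip = arctan 0.3073 = 17.08°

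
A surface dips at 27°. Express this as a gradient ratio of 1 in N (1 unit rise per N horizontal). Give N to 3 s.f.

1 in 1.96

1 : N means tan θ = 1/N, so N = 1/tan 27° = 1/0.5095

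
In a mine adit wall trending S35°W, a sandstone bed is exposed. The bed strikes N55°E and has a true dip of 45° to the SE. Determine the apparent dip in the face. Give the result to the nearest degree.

The section lies 20° from the strike.
tan(apparent dip) = tan 45° · sin 20° = 0.3420
apparent dip = arctan 0.3420 = 18.88°

19°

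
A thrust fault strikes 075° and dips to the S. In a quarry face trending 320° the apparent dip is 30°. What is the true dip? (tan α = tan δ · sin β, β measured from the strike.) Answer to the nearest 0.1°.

β = acute angle between strike 075° and section 320° = 65°.
tan δ = tan α / sin β = tan 30° / sin 65° = 0.5774 / 0.9063 = 0.6370
true dip = arctan 0.6370 = 32.50°

32.5°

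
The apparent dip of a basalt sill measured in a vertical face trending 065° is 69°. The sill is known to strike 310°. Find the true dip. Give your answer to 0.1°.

The section is 65° from the strike.
tan(true dip) = tan 69° / sin 65° = 2.8744
δ = arctan(2.8744) = 70.82°

70.8°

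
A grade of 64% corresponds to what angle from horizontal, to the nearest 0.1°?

tan θ = 64/100 = 0.6400
θ = arctan(0.6400) = 32.62°

32.6°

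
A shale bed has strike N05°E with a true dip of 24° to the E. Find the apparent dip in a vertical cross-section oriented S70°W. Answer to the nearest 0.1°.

22.0°

Angle between strike (N05°E) and section (S70°W): β = 65°.
tan α = tan 24° × sin 65° = 0.4452 × 0.9063 = 0.4035
apparent dip = arctan 0.4035 = 21.97°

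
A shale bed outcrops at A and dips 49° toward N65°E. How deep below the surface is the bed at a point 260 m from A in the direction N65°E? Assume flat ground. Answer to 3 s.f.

The hole is directly down-dip from the outcrop, so the down-dip offset is 260 m.
Depth = down-dip offset × tan(dip) = 260.00 × tan 49° = 260.00 × 1.1504
Depth = 299.10 m

299 m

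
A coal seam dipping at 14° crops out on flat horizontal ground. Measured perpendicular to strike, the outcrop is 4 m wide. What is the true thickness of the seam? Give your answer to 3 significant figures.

0.968 m

True thickness t = w · sin(dip) = 4 × sin 14°
t = 4 × 0.2419 = 0.968 m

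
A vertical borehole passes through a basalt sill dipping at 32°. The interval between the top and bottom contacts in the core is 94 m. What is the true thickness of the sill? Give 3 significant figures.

79.7 m

True thickness t = h · cos(dip) = 94 × cos 32°
t = 94 × 0.8480 = 79.717 m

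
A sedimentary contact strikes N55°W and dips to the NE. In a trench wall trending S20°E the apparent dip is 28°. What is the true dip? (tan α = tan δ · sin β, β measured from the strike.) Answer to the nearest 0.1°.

42.8°

β = acute angle between strike N55°W and section S20°E = 35°.
tan δ = tan α / sin β = tan 28° / sin 35° = 0.5317 / 0.5736 = 0.9270
true dip = arctan 0.9270 = 42.83°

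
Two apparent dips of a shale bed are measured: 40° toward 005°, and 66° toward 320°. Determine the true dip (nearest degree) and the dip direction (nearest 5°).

true dip 68°, dip direction 295°

The two traces are lines in the plane: v₁ = (sin 5°·cos 40°, cos 5°·cos 40°, −sin 40°), v₂ = (sin 320°·cos 66°, cos 320°·cos 66°, −sin 66°).
The plane normal is n = v₁ × v₂ ∝ (-0.497, 0.229, 0.220).
Dip δ = arctan(|n_h|/n_z) = arctan(0.547/0.220) = 68.1°.
Dip direction = atan2(-0.497, 0.229) = 295° (azimuth of n's horizontal projection).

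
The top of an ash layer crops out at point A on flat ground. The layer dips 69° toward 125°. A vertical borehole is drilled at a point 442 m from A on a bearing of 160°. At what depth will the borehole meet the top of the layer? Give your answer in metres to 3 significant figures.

943 m

The hole lies 35° from the dip direction, so the down-dip offset is 442 × cos 35° = 362.07 m.
Depth = down-dip offset × tan(dip) = 362.07 × tan 69° = 362.07 × 2.6051
Depth = 943.21 m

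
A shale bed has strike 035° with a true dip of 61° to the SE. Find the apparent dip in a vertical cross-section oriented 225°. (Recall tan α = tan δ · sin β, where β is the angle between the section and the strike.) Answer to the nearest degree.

The section lies 10° from the strike.
tan α = tan 61° × sin 10° = 1.8040 × 0.1736 = 0.3133
apparent dip = arctan 0.3133 = 17.39°

17°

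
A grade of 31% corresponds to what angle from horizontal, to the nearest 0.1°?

tan θ = 31/100 = 0.3100
θ = arctan(0.3100) = 17.22°

17.2°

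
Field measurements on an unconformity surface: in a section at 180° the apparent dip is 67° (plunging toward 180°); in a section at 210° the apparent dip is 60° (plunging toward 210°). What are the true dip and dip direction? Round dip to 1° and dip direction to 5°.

Represent each trace as a vector plunging at its apparent dip toward its trend (east-north-up frame): v₁ = (0.000, -0.391, -0.921), v₂ = (-0.250, -0.433, -0.866).
The plane normal is n = v₁ × v₂ ∝ (0.060, -0.230, 0.098).
Dip δ = arctan(|n_h|/n_z) = arctan(0.238/0.098) = 67.7°.
Dip direction = atan2(0.060, -0.230) = 165° (azimuth of n's horizontal projection).

true dip 68°, dip direction 165°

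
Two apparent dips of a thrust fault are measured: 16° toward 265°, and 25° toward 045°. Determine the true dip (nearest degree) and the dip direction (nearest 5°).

true dip 48°, dip direction 340°

The two traces are lines in the plane: v₁ = (sin 265°·cos 16°, cos 265°·cos 16°, −sin 16°), v₂ = (sin 45°·cos 25°, cos 45°·cos 25°, −sin 25°).
Cross product v₁ × v₂ gives the pole to the plane: n ∝ (-0.212, 0.581, 0.560).
tan δ = √(n_x²+n_y²)/n_z = 0.619/0.560, so δ = 47.9°.
Dip direction = atan2(-0.212, 0.581) = 340° (azimuth of n's horizontal projection).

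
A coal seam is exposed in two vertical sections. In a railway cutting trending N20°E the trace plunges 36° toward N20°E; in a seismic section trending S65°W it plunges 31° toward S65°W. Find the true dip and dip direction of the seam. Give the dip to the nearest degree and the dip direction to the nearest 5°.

The two traces are lines in the plane: v₁ = (sin 20°·cos 36°, cos 20°·cos 36°, −sin 36°), v₂ = (sin 245°·cos 31°, cos 245°·cos 31°, −sin 31°).
n = v₁ × v₂ = (-0.604, 0.599, 0.490) (taken with n_z > 0).
Dip δ = arctan(|n_h|/n_z) = arctan(0.851/0.490) = 60.1°.
Dip direction = azimuth of (n_x, n_y) = atan2(-0.604, 0.599) = 315°.

true dip 60°, dip direction 315°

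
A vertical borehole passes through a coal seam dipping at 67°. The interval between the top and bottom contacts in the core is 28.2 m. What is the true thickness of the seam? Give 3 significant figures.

True thickness t = h · cos(dip) = 28.2 × cos 67°
t = 28.2 × 0.3907 = 11.019 m

11.0 m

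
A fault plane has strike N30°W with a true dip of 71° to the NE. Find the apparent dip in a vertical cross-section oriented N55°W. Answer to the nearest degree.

The strike is N30°W and the section trends N55°W; the acute angle between them is β = 25°.
tan α = tan 71° × sin 25° = 2.9042 × 0.4226 = 1.2274
apparent dip = arctan 1.2274 = 50.83°

51°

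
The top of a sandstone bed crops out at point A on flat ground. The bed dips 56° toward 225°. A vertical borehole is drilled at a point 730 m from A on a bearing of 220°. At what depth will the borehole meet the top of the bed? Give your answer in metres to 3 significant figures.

The hole lies 5° from the dip direction, so the down-dip offset is 730 × cos 5° = 727.22 m.
Depth = down-dip offset × tan(dip) = 727.22 × tan 56° = 727.22 × 1.4826
Depth = 1078.15 m

1080 m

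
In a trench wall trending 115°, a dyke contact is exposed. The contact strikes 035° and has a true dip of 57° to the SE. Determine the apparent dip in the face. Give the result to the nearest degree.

Angle between strike (035°) and section (115°): β = 80°.
tan(apparent dip) = tan 57° · sin 80° = 1.5165
α = arctan(1.5165) = 56.60°

57°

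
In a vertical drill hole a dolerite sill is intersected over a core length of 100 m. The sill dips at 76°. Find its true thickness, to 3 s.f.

24.2 m

True thickness t = h · cos(dip) = 100 × cos 76°
t = 100 × 0.2419 = 24.192 m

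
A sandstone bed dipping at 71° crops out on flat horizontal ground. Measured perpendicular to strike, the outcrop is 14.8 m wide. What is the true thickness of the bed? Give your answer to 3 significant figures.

True thickness t = w · sin(dip) = 14.8 × sin 71°
t = 14.8 × 0.9455 = 13.994 m

14.0 m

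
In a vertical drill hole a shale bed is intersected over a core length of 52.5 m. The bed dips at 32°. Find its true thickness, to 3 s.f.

True thickness t = h · cos(dip) = 52.5 × cos 32°
t = 52.5 × 0.8480 = 44.523 m

44.5 m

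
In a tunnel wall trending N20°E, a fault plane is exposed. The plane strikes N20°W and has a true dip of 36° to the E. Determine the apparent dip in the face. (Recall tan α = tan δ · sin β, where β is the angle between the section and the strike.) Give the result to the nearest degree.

25°

Angle between strike (N20°W) and section (N20°E): β = 40°.
tan α = tan 36° × sin 40° = 0.7265 × 0.6428 = 0.4670
α = arctan(0.4670) = 25.03°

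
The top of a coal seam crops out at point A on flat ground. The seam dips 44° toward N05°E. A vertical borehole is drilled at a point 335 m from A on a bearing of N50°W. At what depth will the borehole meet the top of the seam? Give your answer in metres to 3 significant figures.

186 m

The hole lies 55° from the dip direction, so the down-dip offset is 335 × cos 55° = 192.15 m.
Depth = down-dip offset × tan(dip) = 192.15 × tan 44° = 192.15 × 0.9657
Depth = 185.56 m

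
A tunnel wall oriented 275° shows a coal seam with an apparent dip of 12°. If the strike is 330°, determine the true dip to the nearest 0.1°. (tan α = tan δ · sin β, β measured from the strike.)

β = acute angle between strike 330° and section 275° = 55°.
tan(true dip) = tan 12° / sin 55° = 0.2595
true dip = arctan 0.2595 = 14.55°

14.5°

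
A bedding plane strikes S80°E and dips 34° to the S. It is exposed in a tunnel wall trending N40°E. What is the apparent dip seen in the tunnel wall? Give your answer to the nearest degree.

30°

Angle between strike (S80°E) and section (N40°E): β = 60°.
tan(apparent dip) = tan 34° · sin 60° = 0.5841
α = arctan(0.5841) = 30.29°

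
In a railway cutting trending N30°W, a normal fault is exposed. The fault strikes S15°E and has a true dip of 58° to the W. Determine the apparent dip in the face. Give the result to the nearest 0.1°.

The strike is S15°E and the section trends N30°W; the acute angle between them is β = 15°.
tan(apparent dip) = tan 58° · sin 15° = 0.4142
α = arctan(0.4142) = 22.50°

22.5°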